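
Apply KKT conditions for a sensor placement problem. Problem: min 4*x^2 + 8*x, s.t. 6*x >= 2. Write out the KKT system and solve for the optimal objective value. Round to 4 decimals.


Step 1: Try lambda = 0 (constraint inactive).
x_unc = -8/(2*4) = -1.0
Check: 6*-1.0 = -6.0 < 2 -- violated!
Step 2: Constraint must be active: 6*x = 2
x* = 2/6 = 1/3 = 0.3333 (rounded; the exact value 1/3 is used below)
lambda = (2*4*(1/3) + 8)/6 = 1.7778
Step 3: Compute optimal value.
f(x*) = 4*(1/3)^2 + 8*(1/3) = 3.1111


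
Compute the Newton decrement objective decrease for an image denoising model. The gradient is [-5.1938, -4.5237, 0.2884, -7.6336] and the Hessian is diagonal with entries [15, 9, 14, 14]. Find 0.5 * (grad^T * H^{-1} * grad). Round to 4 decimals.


Step 1: H is diagonal, so H^(-1) * g = [-0.3463, -0.5026, 0.0206, -0.5453].
Step 2: g^T H^(-1) g = sum_i g_i^2 / H_ii
  = (-5.1938)^2/15 + (-4.5237)^2/9 + (0.2884)^2/14 + (-7.6336)^2/14
  = 1.7984 + 2.2738 + 0.0059 + 4.1623 = 8.2403
Step 3: Objective decrease = 0.5 * g^T H^(-1) g = 4.1202


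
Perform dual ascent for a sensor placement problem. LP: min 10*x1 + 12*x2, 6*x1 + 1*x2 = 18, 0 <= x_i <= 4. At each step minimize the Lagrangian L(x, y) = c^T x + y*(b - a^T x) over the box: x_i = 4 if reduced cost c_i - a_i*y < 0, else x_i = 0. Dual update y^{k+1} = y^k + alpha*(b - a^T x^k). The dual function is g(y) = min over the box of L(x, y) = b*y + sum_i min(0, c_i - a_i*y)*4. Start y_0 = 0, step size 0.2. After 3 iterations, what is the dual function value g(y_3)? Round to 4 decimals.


Dual ascent for LP: min 10*x1 + 12*x2, 6*x1 + 1*x2 = 18, 0 <= x_i <= 4
Step 1: y^k = 0.0, reduced costs: (10.0, 12.0)
  x^k = (0.0, 0.0), subgradient = b - a^T x = 18.0
  y^{k+1} = 0.0 + 0.2*18.0 = 3.6
Step 2: y^k = 3.6, reduced costs: (-11.6, 8.4)
  x^k = (4.0, 0.0), subgradient = b - a^T x = -6.0
  y^{k+1} = 3.6 + 0.2*-6.0 = 2.4
Step 3: y^k = 2.4, reduced costs: (-4.4, 9.6)
  x^k = (4.0, 0.0), subgradient = b - a^T x = -6.0
  y^{k+1} = 2.4 + 0.2*-6.0 = 1.2
Dual objective at y_3 = 1.2: reduced costs (2.8, 10.8), box minimizer x = (0.0, 0.0)
g(y_3) = b*y + (c1 - a1*y)*x1 + (c2 - a2*y)*x2 = 18*1.2 + 2.8*0.0 + 10.8*0.0 = 21.6 + 0.0 + 0.0 = 21.6


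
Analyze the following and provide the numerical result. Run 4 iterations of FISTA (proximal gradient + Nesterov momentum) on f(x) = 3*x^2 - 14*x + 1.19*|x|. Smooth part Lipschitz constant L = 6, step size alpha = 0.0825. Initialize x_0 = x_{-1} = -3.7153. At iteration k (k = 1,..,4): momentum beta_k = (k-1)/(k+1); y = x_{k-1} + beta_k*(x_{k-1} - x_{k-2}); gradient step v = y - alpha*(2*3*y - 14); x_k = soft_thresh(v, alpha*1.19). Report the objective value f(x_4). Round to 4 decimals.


FISTA on f(x) = 3*x^2 - 14*x + 1.19*|x|
L = 6, alpha = 0.0825
Iteration 1: beta = 0.0, y = -3.7153 + 0.0*(-3.7153 + 3.7153) = -3.7153
  grad(y) = -36.2918, v = y - alpha*grad = -0.7212
  prox(v) = soft_thresh(-0.7212, 0.0982) = -0.6231
Iteration 2: beta = 0.3333, y = -0.6231 + 0.3333*(-0.6231 + 3.7153) = 0.4077
  grad(y) = -11.5538, v = y - alpha*grad = 1.3609
  prox(v) = soft_thresh(1.3609, 0.0982) = 1.2627
Iteration 3: beta = 0.5, y = 1.2627 + 0.5*(1.2627 + 0.6231) = 2.2056
  grad(y) = -0.7664, v = y - alpha*grad = 2.2688
  prox(v) = soft_thresh(2.2688, 0.0982) = 2.1707
Iteration 4: beta = 0.6, y = 2.1707 + 0.6*(2.1707 - 1.2627) = 2.7154
  grad(y) = 2.2925, v = y - alpha*grad = 2.5263
  prox(v) = soft_thresh(2.5263, 0.0982) = 2.4281
f(x_4) = 3*2.4281^2 - 14*2.4281 + 1.19*|2.4281| = -13.4169


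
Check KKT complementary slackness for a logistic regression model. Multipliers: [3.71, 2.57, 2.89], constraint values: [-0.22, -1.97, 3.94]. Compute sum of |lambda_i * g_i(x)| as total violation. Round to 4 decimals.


KKT complementary slackness check:
lambda_1 * g_1 = 3.71 * -0.22 = -0.8162
lambda_2 * g_2 = 2.57 * -1.97 = -5.0629
lambda_3 * g_3 = 2.89 * 3.94 = 11.3866
Total violation = 0.8162 + 5.0629 + 11.3866 = 17.2657


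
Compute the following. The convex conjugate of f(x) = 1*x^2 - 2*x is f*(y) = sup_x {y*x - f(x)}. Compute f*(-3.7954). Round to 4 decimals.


f*(y) = sup_x {y*x - a*x^2 - b*x} = sup_x {(y-b)*x - a*x^2}
FOC: (y - b) - 2a*x = 0 => x* = (y - b)/(2a)
x* = (-3.7954 + 2)/(2*1) = -0.8977
f*(-3.7954) = (y-b)^2/(4a) = (-3.7954 + 2)^2/(4*1)
= 3.2235/4 = 0.8059


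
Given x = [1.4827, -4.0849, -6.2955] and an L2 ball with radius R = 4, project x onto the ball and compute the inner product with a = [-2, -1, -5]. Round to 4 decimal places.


Step 1: Compute ||x|| (intermediates to 6 decimals).
||x|| = sqrt(1.4827^2 + (-4.0849)^2 + (-6.2955)^2) = 7.649714
Step 2: Project.
Since ||x|| > R, scale = R/||x|| = 4/7.649714 = 0.522895, proj(x) = scale * x
proj(x) = [0.775296, -2.135974, -3.291885]
Step 3: Dot product.
a^T * proj(x) = -2*0.775296 - 1*(-2.135974) - 5*(-3.291885) = 17.0448


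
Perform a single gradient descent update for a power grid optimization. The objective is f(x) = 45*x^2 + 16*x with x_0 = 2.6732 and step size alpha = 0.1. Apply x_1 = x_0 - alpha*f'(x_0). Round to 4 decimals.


We compute the gradient at x_0 and apply the update.
f'(x) = 90*x + 16
f'(2.6732) = 90*2.6732 + 16 = 256.588
x_1 = 2.6732 - 0.1*256.588 = -22.9856


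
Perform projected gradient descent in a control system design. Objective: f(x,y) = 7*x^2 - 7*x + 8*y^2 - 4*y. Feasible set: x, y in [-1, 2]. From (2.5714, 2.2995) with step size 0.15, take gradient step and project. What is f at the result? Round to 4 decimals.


Step 1: Compute gradient at (2.5714, 2.2995).
grad_x = 2*7*2.5714 - 7 = 28.9996
grad_y = 2*8*2.2995 - 4 = 32.792
Step 2: Gradient step.
x_raw = 2.5714 - 0.15*28.9996 = -1.7785
y_raw = 2.2995 - 0.15*32.792 = -2.6193
Step 3: Project onto [-1, 2].
x_proj = clip(-1.7785) = -1.0
y_proj = clip(-2.6193) = -1.0
Step 4: Evaluate f.
f(-1.0, -1.0) = 26.0


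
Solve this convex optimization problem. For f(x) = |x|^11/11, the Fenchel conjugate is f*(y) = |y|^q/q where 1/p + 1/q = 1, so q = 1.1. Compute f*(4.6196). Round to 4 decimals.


The conjugate exponent q satisfies 1/p + 1/q = 1.
p = 11, so q = 11/(11 - 1) = 1.1
|y|^q = 4.6196^1.1 = 5.3835
f*(4.6196) = 5.3835 / 1.1 = 4.8941


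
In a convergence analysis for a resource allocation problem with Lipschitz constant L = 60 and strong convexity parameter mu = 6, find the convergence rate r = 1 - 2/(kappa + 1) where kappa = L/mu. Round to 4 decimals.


Step 1: Compute the condition number.
kappa = L/mu = 60/6 = 10.0
Step 2: Compute the convergence rate.
r = 1 - 2/(kappa + 1) = 1 - 2*mu/(L + mu) = (L - mu)/(L + mu) = 54/66 = 0.8182


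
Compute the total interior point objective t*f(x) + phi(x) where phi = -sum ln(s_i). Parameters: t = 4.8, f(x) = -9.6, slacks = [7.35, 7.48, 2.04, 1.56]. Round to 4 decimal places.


Step 1: Compute log-barrier.
ln values: [1.9947, 2.0122, 0.7129, 0.4447]
phi = -(1.9947 + 2.0122 + 0.7129 + 0.4447) = -5.1646
Step 2: Compute augmented objective.
t*f(x) = 4.8*-9.6 = -46.08
Total = -46.08 - 5.1646 = -51.2446


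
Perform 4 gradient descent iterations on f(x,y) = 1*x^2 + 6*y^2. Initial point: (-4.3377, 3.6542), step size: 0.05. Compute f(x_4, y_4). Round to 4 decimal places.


Gradient descent on f(x,y) = 1*x^2 + 6*y^2.
Starting point: (-4.3377, 3.6542), alpha = 0.05
Step 1: grad_x = 2*1*-4.3377 = -8.6754, grad_y = 2*6*3.6542 = 43.8504
  x_1 = -4.3377 - 0.05*-8.6754 = -3.9039
  y_1 = 3.6542 - 0.05*43.8504 = 1.4617
Step 2: grad_x = 2*1*-3.9039 = -7.8079, grad_y = 2*6*1.4617 = 17.5402
  x_2 = -3.9039 - 0.05*-7.8079 = -3.5135
  y_2 = 1.4617 - 0.05*17.5402 = 0.5847
Step 3: grad_x = 2*1*-3.5135 = -7.0271, grad_y = 2*6*0.5847 = 7.0161
  x_3 = -3.5135 - 0.05*-7.0271 = -3.1622
  y_3 = 0.5847 - 0.05*7.0161 = 0.2339
Step 4: grad_x = 2*1*-3.1622 = -6.3244, grad_y = 2*6*0.2339 = 2.8064
  x_4 = -3.1622 - 0.05*-6.3244 = -2.846
  y_4 = 0.2339 - 0.05*2.8064 = 0.0935
f(-2.846, 0.0935) = 1*(-2.846)^2 + 6*0.0935^2 = 8.152


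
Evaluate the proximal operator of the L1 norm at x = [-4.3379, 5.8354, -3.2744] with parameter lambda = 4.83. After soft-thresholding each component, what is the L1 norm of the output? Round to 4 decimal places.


Soft-thresholding with lambda = 4.83:
prox(-4.3379) = sign(-4.3379)*max(|-4.3379| - 4.83, 0) = 0.0
prox(5.8354) = sign(5.8354)*max(|5.8354| - 4.83, 0) = 1.0054
prox(-3.2744) = sign(-3.2744)*max(|-3.2744| - 4.83, 0) = 0.0
prox(x) = [0.0, 1.0054, 0.0]
||prox(x)||_1 = 0.0 + 1.0054 + 0.0 = 1.0054


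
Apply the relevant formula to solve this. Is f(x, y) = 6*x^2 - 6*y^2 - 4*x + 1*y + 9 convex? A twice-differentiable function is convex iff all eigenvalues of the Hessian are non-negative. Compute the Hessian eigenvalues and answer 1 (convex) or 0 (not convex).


The Hessian of f(x,y) = 6*x^2 - 6*y^2 - 4*x + 1*y + 9 is:
H = [[12, 0], [0, -12]]
Trace = 12 - 12 = 0
Determinant = 12*-12 - (0)^2 = -144
Discriminant = (0)^2 - 4*-144 = 576.0
Eigenvalues: lambda_1 = -12.0, lambda_2 = 12.0
The function is not convex.

0


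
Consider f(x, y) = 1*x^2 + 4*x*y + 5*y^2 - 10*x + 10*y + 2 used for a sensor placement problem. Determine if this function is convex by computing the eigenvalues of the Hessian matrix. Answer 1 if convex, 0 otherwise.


The Hessian of f(x,y) = 1*x^2 + 4*x*y + 5*y^2 - 10*x + 10*y + 2 is:
H = [[2, 4], [4, 10]]
Trace = 2 + 10 = 12
Determinant = 2*10 - (4)^2 = 4
Discriminant = (12)^2 - 4*4 = 128.0
Eigenvalues: lambda_1 = 0.3431, lambda_2 = 11.6569
The function is convex.

1


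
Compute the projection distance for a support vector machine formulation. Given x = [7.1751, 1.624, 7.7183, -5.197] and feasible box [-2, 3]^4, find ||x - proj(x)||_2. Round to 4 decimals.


Project each component onto [-2, 3].
clip(7.1751) = 3.0, clip(1.624) = 1.624, clip(7.7183) = 3.0, clip(-5.197) = -2.0
Projection = [3.0, 1.624, 3.0, -2.0]
Squared diffs: [17.4315, 0.0, 22.2624, 10.2208]
Distance = sqrt(49.9147) = 7.065


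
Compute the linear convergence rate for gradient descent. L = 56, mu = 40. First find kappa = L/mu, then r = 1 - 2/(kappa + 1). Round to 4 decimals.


Step 1: Compute the condition number.
kappa = L/mu = 56/40 = 1.4
Step 2: Compute the convergence rate.
r = 1 - 2/(kappa + 1) = 1 - 2*mu/(L + mu) = (L - mu)/(L + mu) = 16/96 = 0.1667


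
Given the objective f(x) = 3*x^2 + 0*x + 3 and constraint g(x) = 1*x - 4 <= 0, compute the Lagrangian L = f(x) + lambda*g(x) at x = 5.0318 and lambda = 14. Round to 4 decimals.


Step 1: Evaluate f(x).
f(5.0318) = 3*5.0318^2 + 0*5.0318 + 3 = 78.957
Step 2: Evaluate g(x).
g(5.0318) = 1*5.0318 - 4 = 1.0318
Step 3: Compute Lagrangian.
L = 78.957 + 14*1.0318 = 93.4022


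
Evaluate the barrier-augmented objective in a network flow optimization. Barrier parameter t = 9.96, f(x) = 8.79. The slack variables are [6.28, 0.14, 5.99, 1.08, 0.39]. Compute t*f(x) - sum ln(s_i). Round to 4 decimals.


Step 1: Compute log-barrier.
ln values: [1.8374, -1.9661, 1.7901, 0.077, -0.9416]
phi = -(1.8374 - 1.9661 + 1.7901 + 0.077 - 0.9416) = -0.7967
Step 2: Compute augmented objective.
t*f(x) = 9.96*8.79 = 87.5484
Total = 87.5484 - 0.7967 = 86.7517


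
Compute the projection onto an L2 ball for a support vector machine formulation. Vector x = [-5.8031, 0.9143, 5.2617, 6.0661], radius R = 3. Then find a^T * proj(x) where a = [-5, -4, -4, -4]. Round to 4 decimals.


Step 1: Compute ||x|| (intermediates to 6 decimals).
||x|| = sqrt((-5.8031)^2 + 0.9143^2 + 5.2617^2 + 6.0661^2) = 9.949622
Step 2: Project.
Since ||x|| > R, scale = R/||x|| = 3/9.949622 = 0.301519, proj(x) = scale * x
proj(x) = [-1.749745, 0.275679, 1.586503, 1.829044]
Step 3: Dot product.
a^T * proj(x) = -5*(-1.749745) - 4*0.275679 - 4*1.586503 - 4*1.829044 = -6.0162


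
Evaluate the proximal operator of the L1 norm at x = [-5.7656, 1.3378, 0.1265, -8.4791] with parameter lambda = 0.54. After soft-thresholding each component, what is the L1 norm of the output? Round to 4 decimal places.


Soft-thresholding with lambda = 0.54:
prox(-5.7656) = sign(-5.7656)*max(|-5.7656| - 0.54, 0) = -5.2256
prox(1.3378) = sign(1.3378)*max(|1.3378| - 0.54, 0) = 0.7978
prox(0.1265) = sign(0.1265)*max(|0.1265| - 0.54, 0) = 0.0
prox(-8.4791) = sign(-8.4791)*max(|-8.4791| - 0.54, 0) = -7.9391
prox(x) = [-5.2256, 0.7978, 0.0, -7.9391]
||prox(x)||_1 = 5.2256 + 0.7978 + 0.0 + 7.9391 = 13.9625


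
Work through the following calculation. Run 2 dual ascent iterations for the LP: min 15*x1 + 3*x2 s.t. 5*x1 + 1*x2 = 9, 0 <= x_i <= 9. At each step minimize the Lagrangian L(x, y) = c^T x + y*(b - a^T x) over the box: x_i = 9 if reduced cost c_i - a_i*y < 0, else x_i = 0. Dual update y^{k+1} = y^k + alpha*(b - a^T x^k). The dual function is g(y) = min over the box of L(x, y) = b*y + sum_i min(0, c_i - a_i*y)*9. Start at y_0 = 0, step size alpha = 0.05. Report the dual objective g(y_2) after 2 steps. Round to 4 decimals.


Dual ascent for LP: min 15*x1 + 3*x2, 5*x1 + 1*x2 = 9, 0 <= x_i <= 9
Step 1: y^k = 0.0, reduced costs: (15.0, 3.0)
  x^k = (0.0, 0.0), subgradient = b - a^T x = 9.0
  y^{k+1} = 0.0 + 0.05*9.0 = 0.45
Step 2: y^k = 0.45, reduced costs: (12.75, 2.55)
  x^k = (0.0, 0.0), subgradient = b - a^T x = 9.0
  y^{k+1} = 0.45 + 0.05*9.0 = 0.9
Dual objective at y_2 = 0.9: reduced costs (10.5, 2.1), box minimizer x = (0.0, 0.0)
g(y_2) = b*y + (c1 - a1*y)*x1 + (c2 - a2*y)*x2 = 9*0.9 + 10.5*0.0 + 2.1*0.0 = 8.1 + 0.0 + 0.0 = 8.1


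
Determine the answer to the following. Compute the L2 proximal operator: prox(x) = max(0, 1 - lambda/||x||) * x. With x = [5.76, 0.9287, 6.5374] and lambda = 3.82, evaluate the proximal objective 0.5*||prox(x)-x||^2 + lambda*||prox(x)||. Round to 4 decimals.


Step 1: Compute ||x||.
||x|| = 8.7623
Step 2: Compute scaling factor.
scale = max(0, 1 - 3.82/8.7623) = 0.564
Step 3: prox(x) = [3.2489, 0.5238, 3.6874]
||prox(x)|| = 4.9423
Step 4: Proximal objective.
0.5*||prox-x||^2 = 7.2962
lambda*||prox|| = 18.8796
Total = 26.1757


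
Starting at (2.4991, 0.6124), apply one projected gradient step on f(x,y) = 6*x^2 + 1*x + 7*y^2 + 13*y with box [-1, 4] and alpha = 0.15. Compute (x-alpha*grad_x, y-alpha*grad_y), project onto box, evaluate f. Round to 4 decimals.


Step 1: Compute gradient at (2.4991, 0.6124).
grad_x = 2*6*2.4991 + 1 = 30.9892
grad_y = 2*7*0.6124 + 13 = 21.5736
Step 2: Gradient step.
x_raw = 2.4991 - 0.15*30.9892 = -2.1493
y_raw = 0.6124 - 0.15*21.5736 = -2.6236
Step 3: Project onto [-1, 4].
x_proj = clip(-2.1493) = -1.0
y_proj = clip(-2.6236) = -1.0
Step 4: Evaluate f.
f(-1.0, -1.0) = -1.0


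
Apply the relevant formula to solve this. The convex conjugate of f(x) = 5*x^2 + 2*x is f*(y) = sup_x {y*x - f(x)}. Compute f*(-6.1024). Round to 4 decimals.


f*(y) = sup_x {y*x - a*x^2 - b*x} = sup_x {(y-b)*x - a*x^2}
FOC: (y - b) - 2a*x = 0 => x* = (y - b)/(2a)
x* = (-6.1024 - 2)/(2*5) = -0.8102
f*(-6.1024) = (y-b)^2/(4a) = (-6.1024 - 2)^2/(4*5)
= 65.6489/20 = 3.2824


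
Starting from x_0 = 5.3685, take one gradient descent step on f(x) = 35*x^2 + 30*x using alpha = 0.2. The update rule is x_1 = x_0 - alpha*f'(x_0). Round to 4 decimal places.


We compute the gradient at x_0 and apply the update.
f'(x) = 70*x + 30
f'(5.3685) = 70*5.3685 + 30 = 405.795
x_1 = 5.3685 - 0.2*405.795 = -75.7905


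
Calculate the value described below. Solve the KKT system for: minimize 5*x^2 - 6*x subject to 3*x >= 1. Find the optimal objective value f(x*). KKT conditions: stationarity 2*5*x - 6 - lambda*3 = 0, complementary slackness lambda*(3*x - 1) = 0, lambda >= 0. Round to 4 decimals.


Step 1: Try lambda = 0 (constraint inactive).
Stationarity: 2*5*x - 6 = 0
x* = 6/(2*5) = 0.6
Check constraint: 3*0.6 = 1.8 >= 1 -- satisfied.
Step 2: Compute optimal value.
f(x*) = 5*0.6^2 - 6*0.6 = -1.8


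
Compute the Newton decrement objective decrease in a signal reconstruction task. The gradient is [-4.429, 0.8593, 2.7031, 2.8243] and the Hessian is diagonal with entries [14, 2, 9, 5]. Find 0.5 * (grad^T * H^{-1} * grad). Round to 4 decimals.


Step 1: H is diagonal, so H^(-1) * g = [-0.3164, 0.4297, 0.3003, 0.5649].
Step 2: g^T H^(-1) g = sum_i g_i^2 / H_ii
  = (-4.429)^2/14 + (0.8593)^2/2 + (2.7031)^2/9 + (2.8243)^2/5
  = 1.4011 + 0.3692 + 0.8119 + 1.5953 = 4.1775
Step 3: Objective decrease = 0.5 * g^T H^(-1) g = 2.0888


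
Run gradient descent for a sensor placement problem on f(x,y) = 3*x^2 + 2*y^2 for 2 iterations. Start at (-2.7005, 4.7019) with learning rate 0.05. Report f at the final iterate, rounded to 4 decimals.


Gradient descent on f(x,y) = 3*x^2 + 2*y^2.
Starting point: (-2.7005, 4.7019), alpha = 0.05
Step 1: grad_x = 2*3*-2.7005 = -16.203, grad_y = 2*2*4.7019 = 18.8076
  x_1 = -2.7005 - 0.05*-16.203 = -1.8904
  y_1 = 4.7019 - 0.05*18.8076 = 3.7615
Step 2: grad_x = 2*3*-1.8904 = -11.3421, grad_y = 2*2*3.7615 = 15.0461
  x_2 = -1.8904 - 0.05*-11.3421 = -1.3232
  y_2 = 3.7615 - 0.05*15.0461 = 3.0092
f(-1.3232, 3.0092) = 3*(-1.3232)^2 + 2*3.0092^2 = 23.3637


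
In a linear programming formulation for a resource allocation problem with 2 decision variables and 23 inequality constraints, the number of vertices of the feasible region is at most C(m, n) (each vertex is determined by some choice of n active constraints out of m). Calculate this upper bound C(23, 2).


Each vertex corresponds to some choice of n active constraints out of m, so the number of vertices is at most C(m, n) = m! / (n!(m-n)!).
m = 23, n = 2
Numerator: 23 * 22
Denominator: 2! = 2
C(23, 2) = 253


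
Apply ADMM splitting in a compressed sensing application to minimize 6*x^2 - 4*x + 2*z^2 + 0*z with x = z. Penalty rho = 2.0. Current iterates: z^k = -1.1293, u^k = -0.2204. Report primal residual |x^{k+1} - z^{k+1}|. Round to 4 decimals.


ADMM iteration with rho = 2.0, z^k = -1.1293, u^k = -0.2204
Step 1: x-update.
Minimize 6*x^2 - 4*x + (2.0/2)*(x + 1.1293 - 0.2204)^2
FOC: (2*6 + 2.0)*x = 4 + 2.0*(-1.1293 + 0.2204)
x^{k+1} = 0.1559
Step 2: z-update.
Minimize 2*z^2 + 0*z + (2.0/2)*(0.1559 - z - 0.2204)^2
FOC: (2*2 + 2.0)*z = 0 + 2.0*(0.1559 - 0.2204)
z^{k+1} = -0.0215
Step 3: u-update.
u^{k+1} = -0.2204 + 0.1559 + 0.0215 = -0.043
Step 4: Primal residual = |0.1559 + 0.0215| = 0.1774


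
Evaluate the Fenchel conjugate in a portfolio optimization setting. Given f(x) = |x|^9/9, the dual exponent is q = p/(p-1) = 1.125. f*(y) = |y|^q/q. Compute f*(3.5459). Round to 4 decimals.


The conjugate exponent q satisfies 1/p + 1/q = 1.
p = 9, so q = 9/(9 - 1) = 1.125
|y|^q = 3.5459^1.125 = 4.1538
f*(3.5459) = 4.1538 / 1.125 = 3.6922


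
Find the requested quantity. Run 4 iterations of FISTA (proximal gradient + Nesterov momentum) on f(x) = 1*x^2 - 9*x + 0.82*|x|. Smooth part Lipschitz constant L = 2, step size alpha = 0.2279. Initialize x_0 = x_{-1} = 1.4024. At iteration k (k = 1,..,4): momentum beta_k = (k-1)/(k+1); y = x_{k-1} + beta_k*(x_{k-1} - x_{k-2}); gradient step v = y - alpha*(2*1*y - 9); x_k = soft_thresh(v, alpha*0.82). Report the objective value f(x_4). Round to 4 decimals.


FISTA on f(x) = 1*x^2 - 9*x + 0.82*|x|
L = 2, alpha = 0.2279
Iteration 1: beta = 0.0, y = 1.4024 + 0.0*(1.4024 - 1.4024) = 1.4024
  grad(y) = -6.1952, v = y - alpha*grad = 2.8143
  prox(v) = soft_thresh(2.8143, 0.1869) = 2.6274
Iteration 2: beta = 0.3333, y = 2.6274 + 0.3333*(2.6274 - 1.4024) = 3.0357
  grad(y) = -2.9285, v = y - alpha*grad = 3.7032
  prox(v) = soft_thresh(3.7032, 0.1869) = 3.5163
Iteration 3: beta = 0.5, y = 3.5163 + 0.5*(3.5163 - 2.6274) = 3.9607
  grad(y) = -1.0786, v = y - alpha*grad = 4.2065
  prox(v) = soft_thresh(4.2065, 0.1869) = 4.0196
Iteration 4: beta = 0.6, y = 4.0196 + 0.6*(4.0196 - 3.5163) = 4.3217
  grad(y) = -0.3567, v = y - alpha*grad = 4.4029
  prox(v) = soft_thresh(4.4029, 0.1869) = 4.2161
f(x_4) = 1*4.2161^2 - 9*4.2161 + 0.82*|4.2161| = -16.7122


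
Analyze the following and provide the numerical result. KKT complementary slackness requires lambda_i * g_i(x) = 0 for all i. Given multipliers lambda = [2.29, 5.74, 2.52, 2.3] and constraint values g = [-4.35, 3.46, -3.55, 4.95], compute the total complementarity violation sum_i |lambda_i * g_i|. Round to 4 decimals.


KKT complementary slackness check:
lambda_1 * g_1 = 2.29 * -4.35 = -9.9615
lambda_2 * g_2 = 5.74 * 3.46 = 19.8604
lambda_3 * g_3 = 2.52 * -3.55 = -8.946
lambda_4 * g_4 = 2.3 * 4.95 = 11.385
Total violation = 9.9615 + 19.8604 + 8.946 + 11.385 = 50.1529


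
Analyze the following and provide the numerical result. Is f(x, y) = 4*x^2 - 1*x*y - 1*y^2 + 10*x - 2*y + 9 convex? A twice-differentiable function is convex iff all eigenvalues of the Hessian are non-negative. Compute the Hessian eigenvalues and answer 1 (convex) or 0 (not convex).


The Hessian of f(x,y) = 4*x^2 - 1*x*y - 1*y^2 + 10*x - 2*y + 9 is:
H = [[8, -1], [-1, -2]]
Trace = 8 - 2 = 6
Determinant = 8*-2 - (-1)^2 = -17
Discriminant = (6)^2 - 4*-17 = 104.0
Eigenvalues: lambda_1 = -2.099, lambda_2 = 8.099
The function is not convex.

0


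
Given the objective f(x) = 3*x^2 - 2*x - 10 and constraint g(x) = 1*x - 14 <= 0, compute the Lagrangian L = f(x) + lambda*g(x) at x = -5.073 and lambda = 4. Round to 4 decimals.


Step 1: Evaluate f(x).
f(-5.073) = 3*(-5.073)^2 - 2*(-5.073) - 10 = 77.352
Step 2: Evaluate g(x).
g(-5.073) = 1*-5.073 - 14 = -19.073
Step 3: Compute Lagrangian.
L = 77.352 + 4*-19.073 = 1.06


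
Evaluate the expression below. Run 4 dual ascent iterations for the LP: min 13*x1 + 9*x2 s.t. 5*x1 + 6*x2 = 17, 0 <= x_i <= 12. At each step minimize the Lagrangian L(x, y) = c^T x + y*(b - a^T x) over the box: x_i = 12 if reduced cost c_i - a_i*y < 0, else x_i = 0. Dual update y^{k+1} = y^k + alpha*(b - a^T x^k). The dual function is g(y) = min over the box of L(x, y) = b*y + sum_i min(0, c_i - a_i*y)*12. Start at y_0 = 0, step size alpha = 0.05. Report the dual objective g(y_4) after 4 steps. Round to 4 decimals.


Dual ascent for LP: min 13*x1 + 9*x2, 5*x1 + 6*x2 = 17, 0 <= x_i <= 12
Step 1: y^k = 0.0, reduced costs: (13.0, 9.0)
  x^k = (0.0, 0.0), subgradient = b - a^T x = 17.0
  y^{k+1} = 0.0 + 0.05*17.0 = 0.85
Step 2: y^k = 0.85, reduced costs: (8.75, 3.9)
  x^k = (0.0, 0.0), subgradient = b - a^T x = 17.0
  y^{k+1} = 0.85 + 0.05*17.0 = 1.7
Step 3: y^k = 1.7, reduced costs: (4.5, -1.2)
  x^k = (0.0, 12.0), subgradient = b - a^T x = -55.0
  y^{k+1} = 1.7 + 0.05*-55.0 = -1.05
Step 4: y^k = -1.05, reduced costs: (18.25, 15.3)
  x^k = (0.0, 0.0), subgradient = b - a^T x = 17.0
  y^{k+1} = -1.05 + 0.05*17.0 = -0.2
Dual objective at y_4 = -0.2: reduced costs (14.0, 10.2), box minimizer x = (0.0, 0.0)
g(y_4) = b*y + (c1 - a1*y)*x1 + (c2 - a2*y)*x2 = 17*(-0.2) + 14.0*0.0 + 10.2*0.0 = -3.4 + 0.0 + 0.0 = -3.4


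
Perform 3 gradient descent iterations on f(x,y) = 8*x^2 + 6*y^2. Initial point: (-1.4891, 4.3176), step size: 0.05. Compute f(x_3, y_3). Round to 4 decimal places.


Gradient descent on f(x,y) = 8*x^2 + 6*y^2.
Starting point: (-1.4891, 4.3176), alpha = 0.05
Step 1: grad_x = 2*8*-1.4891 = -23.8256, grad_y = 2*6*4.3176 = 51.8112
  x_1 = -1.4891 - 0.05*-23.8256 = -0.2978
  y_1 = 4.3176 - 0.05*51.8112 = 1.727
Step 2: grad_x = 2*8*-0.2978 = -4.7651, grad_y = 2*6*1.727 = 20.7245
  x_2 = -0.2978 - 0.05*-4.7651 = -0.0596
  y_2 = 1.727 - 0.05*20.7245 = 0.6908
Step 3: grad_x = 2*8*-0.0596 = -0.953, grad_y = 2*6*0.6908 = 8.2898
  x_3 = -0.0596 - 0.05*-0.953 = -0.0119
  y_3 = 0.6908 - 0.05*8.2898 = 0.2763
f(-0.0119, 0.2763) = 8*(-0.0119)^2 + 6*0.2763^2 = 0.4593


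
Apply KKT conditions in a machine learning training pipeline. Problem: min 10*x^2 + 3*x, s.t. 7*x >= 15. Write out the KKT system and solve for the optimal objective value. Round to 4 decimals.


Step 1: Try lambda = 0 (constraint inactive).
x_unc = -3/(2*10) = -0.15
Check: 7*-0.15 = -1.05 < 15 -- violated!
Step 2: Constraint must be active: 7*x = 15
x* = 15/7 = 2.1429 (rounded; the exact value 15/7 is used below)
lambda = (2*10*(15/7) + 3)/7 = 6.551
Step 3: Compute optimal value.
f(x*) = 10*(15/7)^2 + 3*(15/7) = 52.3469


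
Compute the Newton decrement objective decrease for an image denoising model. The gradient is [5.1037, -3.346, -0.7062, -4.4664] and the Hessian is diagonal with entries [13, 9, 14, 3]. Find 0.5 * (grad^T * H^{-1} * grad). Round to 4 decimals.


Step 1: H is diagonal, so H^(-1) * g = [0.3926, -0.3718, -0.0504, -1.4888].
Step 2: g^T H^(-1) g = sum_i g_i^2 / H_ii
  = (5.1037)^2/13 + (-3.346)^2/9 + (-0.7062)^2/14 + (-4.4664)^2/3
  = 2.0037 + 1.244 + 0.0356 + 6.6496 = 9.9328
Step 3: Objective decrease = 0.5 * g^T H^(-1) g = 4.9664


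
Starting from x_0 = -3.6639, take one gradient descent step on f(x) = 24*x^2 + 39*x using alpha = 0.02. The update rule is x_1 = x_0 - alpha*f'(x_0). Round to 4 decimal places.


We compute the gradient at x_0 and apply the update.
f'(x) = 48*x + 39
f'(-3.6639) = 48*-3.6639 + 39 = -136.8672
x_1 = -3.6639 - 0.02*-136.8672 = -0.9266


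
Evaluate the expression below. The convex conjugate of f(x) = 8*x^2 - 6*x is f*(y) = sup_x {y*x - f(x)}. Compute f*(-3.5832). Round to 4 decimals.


f*(y) = sup_x {y*x - a*x^2 - b*x} = sup_x {(y-b)*x - a*x^2}
FOC: (y - b) - 2a*x = 0 => x* = (y - b)/(2a)
x* = (-3.5832 + 6)/(2*8) = 0.1511
f*(-3.5832) = (y-b)^2/(4a) = (-3.5832 + 6)^2/(4*8)
= 5.8409/32 = 0.1825


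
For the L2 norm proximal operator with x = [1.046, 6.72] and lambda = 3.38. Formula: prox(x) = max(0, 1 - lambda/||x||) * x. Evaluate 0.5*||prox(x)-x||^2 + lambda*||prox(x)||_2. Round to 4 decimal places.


Step 1: Compute ||x||.
||x|| = 6.8009
Step 2: Compute scaling factor.
scale = max(0, 1 - 3.38/6.8009) = 0.503
Step 3: prox(x) = [0.5261, 3.3802]
||prox(x)|| = 3.4209
Step 4: Proximal objective.
0.5*||prox-x||^2 = 5.7122
lambda*||prox|| = 11.5626
Total = 17.2749


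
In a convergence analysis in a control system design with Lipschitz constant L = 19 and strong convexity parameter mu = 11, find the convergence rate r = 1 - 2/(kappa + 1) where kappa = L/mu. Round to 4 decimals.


Step 1: Compute the condition number.
kappa = L/mu = 19/11 = 1.7273
Step 2: Compute the convergence rate.
r = 1 - 2/(kappa + 1) = 1 - 2*mu/(L + mu) = (L - mu)/(L + mu) = 8/30 = 0.2667


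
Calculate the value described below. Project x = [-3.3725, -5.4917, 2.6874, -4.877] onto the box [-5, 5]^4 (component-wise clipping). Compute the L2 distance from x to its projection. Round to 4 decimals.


Project each component onto [-5, 5].
clip(-3.3725) = -3.3725, clip(-5.4917) = -5.0, clip(2.6874) = 2.6874, clip(-4.877) = -4.877
Projection = [-3.3725, -5.0, 2.6874, -4.877]
Squared diffs: [0.0, 0.2418, 0.0, 0.0]
Distance = sqrt(0.2418) = 0.4917


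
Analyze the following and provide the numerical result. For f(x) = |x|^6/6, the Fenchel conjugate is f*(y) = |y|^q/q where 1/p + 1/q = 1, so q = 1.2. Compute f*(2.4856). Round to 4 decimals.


The conjugate exponent q satisfies 1/p + 1/q = 1.
p = 6, so q = 6/(6 - 1) = 1.2
|y|^q = 2.4856^1.2 = 2.9821
f*(2.4856) = 2.9821 / 1.2 = 2.4851


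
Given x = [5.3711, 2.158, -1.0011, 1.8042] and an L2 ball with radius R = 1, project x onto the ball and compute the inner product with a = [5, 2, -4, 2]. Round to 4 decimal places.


Step 1: Compute ||x|| (intermediates to 6 decimals).
||x|| = sqrt(5.3711^2 + 2.158^2 + (-1.0011)^2 + 1.8042^2) = 6.145162
Step 2: Project.
Since ||x|| > R, scale = R/||x|| = 1/6.145162 = 0.16273, proj(x) = scale * x
proj(x) = [0.874039, 0.351171, -0.162909, 0.293597]
Step 3: Dot product.
a^T * proj(x) = 5*0.874039 + 2*0.351171 - 4*(-0.162909) + 2*0.293597 = 6.3114


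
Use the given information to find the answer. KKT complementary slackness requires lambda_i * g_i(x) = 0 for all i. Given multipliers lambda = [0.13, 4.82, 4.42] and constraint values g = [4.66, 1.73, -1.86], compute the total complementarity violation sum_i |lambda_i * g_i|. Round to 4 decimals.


KKT complementary slackness check:
lambda_1 * g_1 = 0.13 * 4.66 = 0.6058
lambda_2 * g_2 = 4.82 * 1.73 = 8.3386
lambda_3 * g_3 = 4.42 * -1.86 = -8.2212
Total violation = 0.6058 + 8.3386 + 8.2212 = 17.1656


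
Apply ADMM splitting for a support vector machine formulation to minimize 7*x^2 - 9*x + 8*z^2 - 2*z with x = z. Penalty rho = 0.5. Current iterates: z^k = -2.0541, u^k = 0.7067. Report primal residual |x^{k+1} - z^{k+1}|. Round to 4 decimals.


ADMM iteration with rho = 0.5, z^k = -2.0541, u^k = 0.7067
Step 1: x-update.
Minimize 7*x^2 - 9*x + (0.5/2)*(x + 2.0541 + 0.7067)^2
FOC: (2*7 + 0.5)*x = 9 + 0.5*(-2.0541 - 0.7067)
x^{k+1} = 0.5255
Step 2: z-update.
Minimize 8*z^2 - 2*z + (0.5/2)*(0.5255 - z + 0.7067)^2
FOC: (2*8 + 0.5)*z = 2 + 0.5*(0.5255 + 0.7067)
z^{k+1} = 0.1586
Step 3: u-update.
u^{k+1} = 0.7067 + 0.5255 - 0.1586 = 1.0736
Step 4: Primal residual = |0.5255 - 0.1586| = 0.3669


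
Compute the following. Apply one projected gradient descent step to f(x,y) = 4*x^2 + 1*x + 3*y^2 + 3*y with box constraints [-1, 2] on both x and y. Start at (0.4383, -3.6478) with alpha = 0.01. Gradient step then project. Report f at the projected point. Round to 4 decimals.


Step 1: Compute gradient at (0.4383, -3.6478).
grad_x = 2*4*0.4383 + 1 = 4.5064
grad_y = 2*3*-3.6478 + 3 = -18.8868
Step 2: Gradient step.
x_raw = 0.4383 - 0.01*4.5064 = 0.3932
y_raw = -3.6478 - 0.01*-18.8868 = -3.4589
Step 3: Project onto [-1, 2].
x_proj = clip(0.3932) = 0.3932
y_proj = clip(-3.4589) = -1.0
Step 4: Evaluate f.
f(0.3932, -1.0) = 1.0118


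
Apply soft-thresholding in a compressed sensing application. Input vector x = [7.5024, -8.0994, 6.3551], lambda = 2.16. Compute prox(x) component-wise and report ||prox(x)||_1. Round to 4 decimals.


Soft-thresholding with lambda = 2.16:
prox(7.5024) = sign(7.5024)*max(|7.5024| - 2.16, 0) = 5.3424
prox(-8.0994) = sign(-8.0994)*max(|-8.0994| - 2.16, 0) = -5.9394
prox(6.3551) = sign(6.3551)*max(|6.3551| - 2.16, 0) = 4.1951
prox(x) = [5.3424, -5.9394, 4.1951]
||prox(x)||_1 = 5.3424 + 5.9394 + 4.1951 = 15.4769


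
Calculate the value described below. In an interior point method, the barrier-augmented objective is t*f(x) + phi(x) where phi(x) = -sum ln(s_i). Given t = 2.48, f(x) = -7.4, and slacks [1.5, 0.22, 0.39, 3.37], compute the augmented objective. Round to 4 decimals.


Step 1: Compute log-barrier.
ln values: [0.4055, -1.5141, -0.9416, 1.2149]
phi = -(0.4055 - 1.5141 - 0.9416 + 1.2149) = 0.8354
Step 2: Compute augmented objective.
t*f(x) = 2.48*-7.4 = -18.352
Total = -18.352 + 0.8354 = -17.5166


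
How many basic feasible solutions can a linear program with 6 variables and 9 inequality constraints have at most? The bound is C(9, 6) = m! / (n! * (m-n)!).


Each vertex corresponds to some choice of n active constraints out of m, so the number of vertices is at most C(m, n) = m! / (n!(m-n)!).
m = 9, n = 6
Numerator: 9 * 8 * 7 * 6 * 5 * 4
Denominator: 6! = 720
C(9, 6) = 84


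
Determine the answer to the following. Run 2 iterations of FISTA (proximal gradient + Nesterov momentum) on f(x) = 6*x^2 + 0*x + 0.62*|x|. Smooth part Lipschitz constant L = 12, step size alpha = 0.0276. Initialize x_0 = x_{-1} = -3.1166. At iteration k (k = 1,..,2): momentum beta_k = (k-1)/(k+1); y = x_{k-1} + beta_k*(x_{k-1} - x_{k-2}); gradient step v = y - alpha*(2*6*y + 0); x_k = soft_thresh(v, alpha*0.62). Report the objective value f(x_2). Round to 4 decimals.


FISTA on f(x) = 6*x^2 + 0*x + 0.62*|x|
L = 12, alpha = 0.0276
Iteration 1: beta = 0.0, y = -3.1166 + 0.0*(-3.1166 + 3.1166) = -3.1166
  grad(y) = -37.3992, v = y - alpha*grad = -2.0844
  prox(v) = soft_thresh(-2.0844, 0.0171) = -2.0673
Iteration 2: beta = 0.3333, y = -2.0673 + 0.3333*(-2.0673 + 3.1166) = -1.7175
  grad(y) = -20.6099, v = y - alpha*grad = -1.1487
  prox(v) = soft_thresh(-1.1487, 0.0171) = -1.1315
f(x_2) = 6*(-1.1315)^2 + 0*(-1.1315) + 0.62*|-1.1315| = 8.384


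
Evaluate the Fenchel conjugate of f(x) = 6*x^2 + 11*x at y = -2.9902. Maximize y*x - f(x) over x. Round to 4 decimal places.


f*(y) = sup_x {y*x - a*x^2 - b*x} = sup_x {(y-b)*x - a*x^2}
FOC: (y - b) - 2a*x = 0 => x* = (y - b)/(2a)
x* = (-2.9902 - 11)/(2*6) = -1.1659
f*(-2.9902) = (y-b)^2/(4a) = (-2.9902 - 11)^2/(4*6)
= 195.7257/24 = 8.1552


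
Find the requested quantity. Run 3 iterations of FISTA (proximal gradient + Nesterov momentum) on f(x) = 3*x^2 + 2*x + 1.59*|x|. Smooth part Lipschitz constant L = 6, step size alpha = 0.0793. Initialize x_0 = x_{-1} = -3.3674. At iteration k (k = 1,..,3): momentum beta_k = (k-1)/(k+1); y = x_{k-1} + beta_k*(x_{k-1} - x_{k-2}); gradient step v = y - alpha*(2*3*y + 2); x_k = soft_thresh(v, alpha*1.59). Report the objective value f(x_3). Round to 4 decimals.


FISTA on f(x) = 3*x^2 + 2*x + 1.59*|x|
L = 6, alpha = 0.0793
Iteration 1: beta = 0.0, y = -3.3674 + 0.0*(-3.3674 + 3.3674) = -3.3674
  grad(y) = -18.2044, v = y - alpha*grad = -1.9238
  prox(v) = soft_thresh(-1.9238, 0.1261) = -1.7977
Iteration 2: beta = 0.3333, y = -1.7977 + 0.3333*(-1.7977 + 3.3674) = -1.2745
  grad(y) = -5.6468, v = y - alpha*grad = -0.8267
  prox(v) = soft_thresh(-0.8267, 0.1261) = -0.7006
Iteration 3: beta = 0.5, y = -0.7006 + 0.5*(-0.7006 + 1.7977) = -0.152
  grad(y) = 1.0878, v = y - alpha*grad = -0.2383
  prox(v) = soft_thresh(-0.2383, 0.1261) = -0.1122
f(x_3) = 3*(-0.1122)^2 + 2*(-0.1122) + 1.59*|-0.1122| = -0.0082


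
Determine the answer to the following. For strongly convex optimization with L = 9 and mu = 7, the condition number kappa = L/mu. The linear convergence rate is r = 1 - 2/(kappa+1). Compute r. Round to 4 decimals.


Step 1: Compute the condition number.
kappa = L/mu = 9/7 = 1.2857
Step 2: Compute the convergence rate.
r = 1 - 2/(kappa + 1) = 1 - 2*mu/(L + mu) = (L - mu)/(L + mu) = 2/16 = 0.125


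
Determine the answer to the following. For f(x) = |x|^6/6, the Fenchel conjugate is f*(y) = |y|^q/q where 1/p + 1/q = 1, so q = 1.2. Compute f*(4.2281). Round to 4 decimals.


The conjugate exponent q satisfies 1/p + 1/q = 1.
p = 6, so q = 6/(6 - 1) = 1.2
|y|^q = 4.2281^1.2 = 5.6412
f*(4.2281) = 5.6412 / 1.2 = 4.701


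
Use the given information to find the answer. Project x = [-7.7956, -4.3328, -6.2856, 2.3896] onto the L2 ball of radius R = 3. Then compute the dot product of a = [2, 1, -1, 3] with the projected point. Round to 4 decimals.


Step 1: Compute ||x|| (intermediates to 6 decimals).
||x|| = sqrt((-7.7956)^2 + (-4.3328)^2 + (-6.2856)^2 + 2.3896^2) = 11.169758
Step 2: Project.
Since ||x|| > R, scale = R/||x|| = 3/11.169758 = 0.268582, proj(x) = scale * x
proj(x) = [-2.093758, -1.163712, -1.688199, 0.641804]
Step 3: Dot product.
a^T * proj(x) = 2*(-2.093758) + 1*(-1.163712) - 1*(-1.688199) + 3*0.641804 = -1.7376


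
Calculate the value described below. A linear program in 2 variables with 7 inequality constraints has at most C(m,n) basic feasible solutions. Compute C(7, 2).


Each vertex corresponds to some choice of n active constraints out of m, so the number of vertices is at most C(m, n) = m! / (n!(m-n)!).
m = 7, n = 2
Numerator: 7 * 6
Denominator: 2! = 2
C(7, 2) = 21


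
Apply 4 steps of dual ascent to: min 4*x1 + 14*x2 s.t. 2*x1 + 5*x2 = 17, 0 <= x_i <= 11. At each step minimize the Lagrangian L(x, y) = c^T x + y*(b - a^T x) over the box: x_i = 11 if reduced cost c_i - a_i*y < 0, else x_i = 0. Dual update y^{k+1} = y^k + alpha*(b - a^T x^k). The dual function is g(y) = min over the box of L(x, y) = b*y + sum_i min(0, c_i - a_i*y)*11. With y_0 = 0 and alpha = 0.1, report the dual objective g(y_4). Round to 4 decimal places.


Dual ascent for LP: min 4*x1 + 14*x2, 2*x1 + 5*x2 = 17, 0 <= x_i <= 11
Step 1: y^k = 0.0, reduced costs: (4.0, 14.0)
  x^k = (0.0, 0.0), subgradient = b - a^T x = 17.0
  y^{k+1} = 0.0 + 0.1*17.0 = 1.7
Step 2: y^k = 1.7, reduced costs: (0.6, 5.5)
  x^k = (0.0, 0.0), subgradient = b - a^T x = 17.0
  y^{k+1} = 1.7 + 0.1*17.0 = 3.4
Step 3: y^k = 3.4, reduced costs: (-2.8, -3.0)
  x^k = (11.0, 11.0), subgradient = b - a^T x = -60.0
  y^{k+1} = 3.4 + 0.1*-60.0 = -2.6
Step 4: y^k = -2.6, reduced costs: (9.2, 27.0)
  x^k = (0.0, 0.0), subgradient = b - a^T x = 17.0
  y^{k+1} = -2.6 + 0.1*17.0 = -0.9
Dual objective at y_4 = -0.9: reduced costs (5.8, 18.5), box minimizer x = (0.0, 0.0)
g(y_4) = b*y + (c1 - a1*y)*x1 + (c2 - a2*y)*x2 = 17*(-0.9) + 5.8*0.0 + 18.5*0.0 = -15.3 + 0.0 + 0.0 = -15.3


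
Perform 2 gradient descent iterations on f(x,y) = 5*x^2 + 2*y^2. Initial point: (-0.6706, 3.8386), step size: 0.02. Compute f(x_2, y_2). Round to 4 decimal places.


Gradient descent on f(x,y) = 5*x^2 + 2*y^2.
Starting point: (-0.6706, 3.8386), alpha = 0.02
Step 1: grad_x = 2*5*-0.6706 = -6.706, grad_y = 2*2*3.8386 = 15.3544
  x_1 = -0.6706 - 0.02*-6.706 = -0.5365
  y_1 = 3.8386 - 0.02*15.3544 = 3.5315
Step 2: grad_x = 2*5*-0.5365 = -5.3648, grad_y = 2*2*3.5315 = 14.126
  x_2 = -0.5365 - 0.02*-5.3648 = -0.4292
  y_2 = 3.5315 - 0.02*14.126 = 3.249
f(-0.4292, 3.249) = 5*(-0.4292)^2 + 2*3.249^2 = 22.0329


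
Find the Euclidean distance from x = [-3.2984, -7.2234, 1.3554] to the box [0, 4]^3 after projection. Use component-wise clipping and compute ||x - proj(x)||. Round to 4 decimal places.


Project each component onto [0, 4].
clip(-3.2984) = 0.0, clip(-7.2234) = 0.0, clip(1.3554) = 1.3554
Projection = [0.0, 0.0, 1.3554]
Squared diffs: [10.8794, 52.1775, 0.0]
Distance = sqrt(63.0569) = 7.9408


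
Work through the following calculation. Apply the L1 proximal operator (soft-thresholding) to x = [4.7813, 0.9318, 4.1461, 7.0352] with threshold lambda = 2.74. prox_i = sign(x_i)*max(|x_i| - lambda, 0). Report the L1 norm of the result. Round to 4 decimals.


Soft-thresholding with lambda = 2.74:
prox(4.7813) = sign(4.7813)*max(|4.7813| - 2.74, 0) = 2.0413
prox(0.9318) = sign(0.9318)*max(|0.9318| - 2.74, 0) = 0.0
prox(4.1461) = sign(4.1461)*max(|4.1461| - 2.74, 0) = 1.4061
prox(7.0352) = sign(7.0352)*max(|7.0352| - 2.74, 0) = 4.2952
prox(x) = [2.0413, 0.0, 1.4061, 4.2952]
||prox(x)||_1 = 2.0413 + 0.0 + 1.4061 + 4.2952 = 7.7426


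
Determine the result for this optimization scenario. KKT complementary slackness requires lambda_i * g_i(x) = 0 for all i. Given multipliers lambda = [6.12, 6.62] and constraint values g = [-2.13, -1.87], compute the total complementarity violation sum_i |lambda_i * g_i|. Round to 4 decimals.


KKT complementary slackness check:
lambda_1 * g_1 = 6.12 * -2.13 = -13.0356
lambda_2 * g_2 = 6.62 * -1.87 = -12.3794
Total violation = 13.0356 + 12.3794 = 25.415


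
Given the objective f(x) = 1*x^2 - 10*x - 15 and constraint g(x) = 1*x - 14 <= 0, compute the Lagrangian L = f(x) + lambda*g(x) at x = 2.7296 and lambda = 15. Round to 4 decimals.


Step 1: Evaluate f(x).
f(2.7296) = 1*2.7296^2 - 10*2.7296 - 15 = -34.8453
Step 2: Evaluate g(x).
g(2.7296) = 1*2.7296 - 14 = -11.2704
Step 3: Compute Lagrangian.
L = -34.8453 + 15*-11.2704 = -203.9013


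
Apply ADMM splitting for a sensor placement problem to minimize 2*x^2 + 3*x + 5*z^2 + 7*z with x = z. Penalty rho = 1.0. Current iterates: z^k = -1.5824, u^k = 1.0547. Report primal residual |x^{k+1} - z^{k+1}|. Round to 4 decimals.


ADMM iteration with rho = 1.0, z^k = -1.5824, u^k = 1.0547
Step 1: x-update.
Minimize 2*x^2 + 3*x + (1.0/2)*(x + 1.5824 + 1.0547)^2
FOC: (2*2 + 1.0)*x = -3 + 1.0*(-1.5824 - 1.0547)
x^{k+1} = -1.1274
Step 2: z-update.
Minimize 5*z^2 + 7*z + (1.0/2)*(-1.1274 - z + 1.0547)^2
FOC: (2*5 + 1.0)*z = -7 + 1.0*(-1.1274 + 1.0547)
z^{k+1} = -0.643
Step 3: u-update.
u^{k+1} = 1.0547 - 1.1274 + 0.643 = 0.5703
Step 4: Primal residual = |-1.1274 + 0.643| = 0.4844


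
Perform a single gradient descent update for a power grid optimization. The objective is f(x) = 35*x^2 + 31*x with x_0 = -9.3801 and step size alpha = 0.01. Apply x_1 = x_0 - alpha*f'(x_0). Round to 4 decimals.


We compute the gradient at x_0 and apply the update.
f'(x) = 70*x + 31
f'(-9.3801) = 70*-9.3801 + 31 = -625.607
x_1 = -9.3801 - 0.01*-625.607 = -3.124


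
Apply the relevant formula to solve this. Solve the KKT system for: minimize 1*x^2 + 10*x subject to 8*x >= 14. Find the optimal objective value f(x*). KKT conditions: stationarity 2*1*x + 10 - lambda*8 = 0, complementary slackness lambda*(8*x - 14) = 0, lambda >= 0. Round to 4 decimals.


Step 1: Try lambda = 0 (constraint inactive).
x_unc = -10/(2*1) = -5.0
Check: 8*-5.0 = -40.0 < 14 -- violated!
Step 2: Constraint must be active: 8*x = 14
x* = 14/8 = 1.75
lambda = (2*1*1.75 + 10)/8 = 1.6875
Step 3: Compute optimal value.
f(x*) = 1*1.75^2 + 10*1.75 = 20.5625


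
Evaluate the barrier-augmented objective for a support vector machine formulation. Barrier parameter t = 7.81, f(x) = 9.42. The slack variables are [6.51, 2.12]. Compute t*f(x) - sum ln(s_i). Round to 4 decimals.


Step 1: Compute log-barrier.
ln values: [1.8733, 0.7514]
phi = -(1.8733 + 0.7514) = -2.6248
Step 2: Compute augmented objective.
t*f(x) = 7.81*9.42 = 73.5702
Total = 73.5702 - 2.6248 = 70.9454
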